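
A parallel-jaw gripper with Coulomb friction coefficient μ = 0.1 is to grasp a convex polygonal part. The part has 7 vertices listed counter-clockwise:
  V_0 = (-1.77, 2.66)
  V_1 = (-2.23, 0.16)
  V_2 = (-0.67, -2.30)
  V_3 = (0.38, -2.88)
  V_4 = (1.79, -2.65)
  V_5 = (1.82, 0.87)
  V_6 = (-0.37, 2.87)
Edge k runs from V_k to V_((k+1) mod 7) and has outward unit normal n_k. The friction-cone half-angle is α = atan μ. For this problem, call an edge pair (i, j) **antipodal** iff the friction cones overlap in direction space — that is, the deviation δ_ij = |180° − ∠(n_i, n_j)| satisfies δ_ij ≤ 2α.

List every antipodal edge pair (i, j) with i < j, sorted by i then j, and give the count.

α = atan 0.1 = 5.71°;  2α = 11.42°
n_0 = (-0.9835, +0.1810)
n_1 = (-0.8445, -0.5355)
n_2 = (-0.4835, -0.8753)
n_3 = (+0.1610, -0.9870)
n_4 = (+1.0000, -0.0085)
n_5 = (+0.6743, +0.7384)
n_6 = (-0.1483, +0.9889)
  (0,1): δ = 137.19°  ·
  (0,2): δ = 108.49°  ·
  (0,3): δ = 70.31°  ·
  (0,4): δ = 9.94°  ✓
  (0,5): δ = 58.02°  ·
  (0,6): δ = 108.96°  ·
  (1,2): δ = 151.30°  ·
  (1,3): δ = 113.12°  ·
  (1,4): δ = 32.87°  ·
  (1,5): δ = 15.22°  ·
  (1,6): δ = 66.15°  ·
  (2,3): δ = 141.82°  ·
  (2,4): δ = 61.57°  ·
  (2,5): δ = 13.49°  ·
  (2,6): δ = 37.45°  ·
  (3,4): δ = 99.75°  ·
  (3,5): δ = 51.67°  ·
  (3,6): δ = 0.73°  ✓
  (4,5): δ = 131.92°  ·
  (4,6): δ = 80.98°  ·
  (5,6): δ = 129.07°  ·
antipodal pairs: 2

count = 2; pairs: (0,4), (3,6)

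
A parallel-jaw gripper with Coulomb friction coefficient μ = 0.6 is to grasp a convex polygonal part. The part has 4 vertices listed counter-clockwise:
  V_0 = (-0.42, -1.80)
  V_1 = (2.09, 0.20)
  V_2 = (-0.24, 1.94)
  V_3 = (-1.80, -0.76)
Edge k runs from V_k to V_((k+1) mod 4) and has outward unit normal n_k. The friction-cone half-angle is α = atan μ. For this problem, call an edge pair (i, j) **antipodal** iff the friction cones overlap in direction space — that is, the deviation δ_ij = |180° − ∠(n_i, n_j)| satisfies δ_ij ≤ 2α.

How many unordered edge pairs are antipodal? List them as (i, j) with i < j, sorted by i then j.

α = atan 0.6 = 30.96°;  2α = 61.93°
n_0 = (+0.6232, -0.7821)
n_1 = (+0.5983, +0.8012)
n_2 = (-0.8659, +0.5003)
n_3 = (-0.6019, -0.7986)
  (0,1): δ = 75.30°  ·
  (0,2): δ = 21.43°  ✓
  (0,3): δ = 104.45°  ·
  (1,2): δ = 83.27°  ·
  (1,3): δ = 0.25°  ✓
  (2,3): δ = 96.98°  ·
antipodal pairs: 2

count = 2; pairs: (0,2), (1,3)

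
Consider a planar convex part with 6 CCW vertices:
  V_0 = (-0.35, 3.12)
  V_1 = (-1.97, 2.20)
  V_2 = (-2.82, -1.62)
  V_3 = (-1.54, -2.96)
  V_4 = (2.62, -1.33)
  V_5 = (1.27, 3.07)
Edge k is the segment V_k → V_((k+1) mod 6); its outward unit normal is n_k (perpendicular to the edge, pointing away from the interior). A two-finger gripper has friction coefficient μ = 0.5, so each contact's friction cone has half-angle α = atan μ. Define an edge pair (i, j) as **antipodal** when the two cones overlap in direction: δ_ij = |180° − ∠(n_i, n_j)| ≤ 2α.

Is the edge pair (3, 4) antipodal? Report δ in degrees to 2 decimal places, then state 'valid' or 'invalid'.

δ = 94.34°, invalid

α = atan 0.5 = 26.57°;  2α = 53.13°
edge 3: e_3 = (+4.16, +1.63);  n_3 = (+0.3648, -0.9311)
edge 4: e_4 = (-1.35, +4.40);  n_4 = (+0.9560, +0.2933)
∠(n_3, n_4) = 85.66°
δ = |180° − 85.66°| = 94.34°
94.34° > 2α = 53.13°  →  invalid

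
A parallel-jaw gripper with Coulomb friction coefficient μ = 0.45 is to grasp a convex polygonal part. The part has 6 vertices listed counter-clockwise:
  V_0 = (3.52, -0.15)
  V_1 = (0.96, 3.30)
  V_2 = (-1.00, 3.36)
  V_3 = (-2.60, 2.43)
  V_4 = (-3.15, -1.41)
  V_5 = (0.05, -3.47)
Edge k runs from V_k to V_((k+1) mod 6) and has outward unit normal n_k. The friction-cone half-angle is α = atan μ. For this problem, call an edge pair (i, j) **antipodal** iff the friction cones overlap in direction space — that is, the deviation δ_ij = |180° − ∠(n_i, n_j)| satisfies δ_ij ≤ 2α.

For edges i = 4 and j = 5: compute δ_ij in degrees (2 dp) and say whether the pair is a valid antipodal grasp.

δ = 103.49°, invalid

α = atan 0.45 = 24.23°;  2α = 48.46°
edge 4: e_4 = (+3.20, -2.06);  n_4 = (-0.5413, -0.8408)
edge 5: e_5 = (+3.47, +3.32);  n_5 = (+0.6913, -0.7226)
∠(n_4, n_5) = 76.51°
δ = |180° − 76.51°| = 103.49°
103.49° > 2α = 48.46°  →  invalid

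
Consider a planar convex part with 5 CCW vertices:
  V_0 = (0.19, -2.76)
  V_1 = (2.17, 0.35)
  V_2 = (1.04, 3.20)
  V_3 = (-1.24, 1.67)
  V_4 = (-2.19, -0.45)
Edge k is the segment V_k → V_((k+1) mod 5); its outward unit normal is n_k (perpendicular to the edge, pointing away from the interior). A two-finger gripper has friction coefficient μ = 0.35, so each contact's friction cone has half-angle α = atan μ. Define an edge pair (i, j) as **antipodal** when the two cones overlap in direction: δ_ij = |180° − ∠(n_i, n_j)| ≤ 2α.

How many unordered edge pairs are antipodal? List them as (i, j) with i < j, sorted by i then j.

α = atan 0.35 = 19.29°;  2α = 38.58°
n_0 = (+0.8435, -0.5371)
n_1 = (+0.9296, +0.3686)
n_2 = (-0.5572, +0.8304)
n_3 = (-0.9126, +0.4089)
n_4 = (-0.6965, -0.7176)
  (0,1): δ = 125.89°  ·
  (0,2): δ = 23.65°  ✓
  (0,3): δ = 8.35°  ✓
  (0,4): δ = 78.34°  ·
  (1,2): δ = 77.76°  ·
  (1,3): δ = 45.77°  ·
  (1,4): δ = 24.23°  ✓
  (2,3): δ = 148.00°  ·
  (2,4): δ = 78.01°  ·
  (3,4): δ = 110.01°  ·
antipodal pairs: 3

count = 3; pairs: (0,2), (0,3), (1,4)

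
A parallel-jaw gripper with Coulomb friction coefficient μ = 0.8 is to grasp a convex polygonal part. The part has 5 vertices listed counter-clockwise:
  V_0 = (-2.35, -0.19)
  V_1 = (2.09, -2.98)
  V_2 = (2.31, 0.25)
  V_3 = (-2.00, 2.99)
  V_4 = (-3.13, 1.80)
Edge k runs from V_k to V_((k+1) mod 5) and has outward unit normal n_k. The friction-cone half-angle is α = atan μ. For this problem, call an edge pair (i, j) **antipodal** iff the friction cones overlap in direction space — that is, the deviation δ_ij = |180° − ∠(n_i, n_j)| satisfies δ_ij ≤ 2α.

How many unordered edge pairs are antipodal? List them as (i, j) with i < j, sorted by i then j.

α = atan 0.8 = 38.66°;  2α = 77.32°
n_0 = (-0.5321, -0.8467)
n_1 = (+0.9977, -0.0680)
n_2 = (+0.5365, +0.8439)
n_3 = (-0.7252, +0.6886)
n_4 = (-0.9310, -0.3649)
  (0,1): δ = 61.75°  ✓
  (0,2): δ = 0.30°  ✓
  (0,3): δ = 78.63°  ·
  (0,4): δ = 143.55°  ·
  (1,2): δ = 118.55°  ·
  (1,3): δ = 39.62°  ✓
  (1,4): δ = 25.30°  ✓
  (2,3): δ = 101.07°  ·
  (2,4): δ = 36.15°  ✓
  (3,4): δ = 115.08°  ·
antipodal pairs: 5

count = 5; pairs: (0,1), (0,2), (1,3), (1,4), (2,4)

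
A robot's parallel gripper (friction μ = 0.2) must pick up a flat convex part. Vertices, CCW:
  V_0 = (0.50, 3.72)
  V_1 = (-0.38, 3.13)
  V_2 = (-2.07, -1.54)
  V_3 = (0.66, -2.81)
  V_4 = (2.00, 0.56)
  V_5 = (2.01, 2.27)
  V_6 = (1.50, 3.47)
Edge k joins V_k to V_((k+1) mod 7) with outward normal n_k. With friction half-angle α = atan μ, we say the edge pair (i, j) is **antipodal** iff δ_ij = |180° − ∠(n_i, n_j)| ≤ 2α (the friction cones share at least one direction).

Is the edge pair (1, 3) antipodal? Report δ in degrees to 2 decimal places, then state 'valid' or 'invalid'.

α = atan 0.2 = 11.31°;  2α = 22.62°
edge 1: e_1 = (-1.69, -4.67);  n_1 = (-0.9403, +0.3403)
edge 3: e_3 = (+1.34, +3.37);  n_3 = (+0.9292, -0.3695)
∠(n_1, n_3) = 178.21°
δ = |180° − 178.21°| = 1.79°
1.79° ≤ 2α = 22.62°  →  valid

δ = 1.79°, valid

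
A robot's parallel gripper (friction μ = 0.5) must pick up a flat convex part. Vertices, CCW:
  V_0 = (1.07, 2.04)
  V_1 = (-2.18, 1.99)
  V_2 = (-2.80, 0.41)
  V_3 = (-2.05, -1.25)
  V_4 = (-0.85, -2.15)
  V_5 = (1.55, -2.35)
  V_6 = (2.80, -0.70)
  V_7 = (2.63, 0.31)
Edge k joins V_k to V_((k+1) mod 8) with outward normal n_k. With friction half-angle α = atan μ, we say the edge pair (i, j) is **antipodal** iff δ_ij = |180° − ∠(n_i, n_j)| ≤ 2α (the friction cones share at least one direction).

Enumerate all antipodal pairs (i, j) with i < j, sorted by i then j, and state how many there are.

count = 10; pairs: (0,3), (0,4), (0,5), (1,5), (1,6), (2,6), (2,7), (3,6), (3,7), (4,7)

α = atan 0.5 = 26.57°;  2α = 53.13°
n_0 = (-0.0154, +0.9999)
n_1 = (-0.9309, +0.3653)
n_2 = (-0.9113, -0.4117)
n_3 = (-0.6000, -0.8000)
n_4 = (-0.0830, -0.9965)
n_5 = (+0.7971, -0.6039)
n_6 = (+0.9861, +0.1660)
n_7 = (+0.7427, +0.6697)
  (0,1): δ = 112.31°  ·
  (0,2): δ = 66.57°  ·
  (0,3): δ = 37.75°  ✓
  (0,4): δ = 5.65°  ✓
  (0,5): δ = 51.97°  ✓
  (0,6): δ = 98.67°  ·
  (0,7): δ = 131.16°  ·
  (1,2): δ = 134.26°  ·
  (1,3): δ = 105.44°  ·
  (1,4): δ = 73.34°  ·
  (1,5): δ = 15.72°  ✓
  (1,6): δ = 30.98°  ✓
  (1,7): δ = 63.47°  ·
  (2,3): δ = 151.18°  ·
  (2,4): δ = 119.08°  ·
  (2,5): δ = 61.46°  ·
  (2,6): δ = 14.76°  ✓
  (2,7): δ = 17.73°  ✓
  (3,4): δ = 147.89°  ·
  (3,5): δ = 90.28°  ·
  (3,6): δ = 43.58°  ✓
  (3,7): δ = 11.09°  ✓
  (4,5): δ = 122.38°  ·
  (4,6): δ = 75.68°  ·
  (4,7): δ = 43.19°  ✓
  (5,6): δ = 133.30°  ·
  (5,7): δ = 100.81°  ·
  (6,7): δ = 147.51°  ·
antipodal pairs: 10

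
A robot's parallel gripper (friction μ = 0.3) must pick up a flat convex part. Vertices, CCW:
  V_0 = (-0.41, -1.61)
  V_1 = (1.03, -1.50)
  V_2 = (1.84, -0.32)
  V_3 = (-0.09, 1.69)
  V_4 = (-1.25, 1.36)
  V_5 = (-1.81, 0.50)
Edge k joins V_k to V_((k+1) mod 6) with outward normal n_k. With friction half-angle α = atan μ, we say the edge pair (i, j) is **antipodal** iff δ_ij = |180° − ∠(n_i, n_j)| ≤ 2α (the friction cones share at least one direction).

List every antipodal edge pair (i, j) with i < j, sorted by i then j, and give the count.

α = atan 0.3 = 16.70°;  2α = 33.40°
n_0 = (+0.0762, -0.9971)
n_1 = (+0.8244, -0.5659)
n_2 = (+0.7213, +0.6926)
n_3 = (-0.2736, +0.9618)
n_4 = (-0.8380, +0.5457)
n_5 = (-0.8333, -0.5529)
  (0,1): δ = 128.84°  ·
  (0,2): δ = 50.53°  ·
  (0,3): δ = 11.51°  ✓
  (0,4): δ = 52.56°  ·
  (0,5): δ = 119.20°  ·
  (1,2): δ = 101.70°  ·
  (1,3): δ = 39.65°  ·
  (1,4): δ = 1.40°  ✓
  (1,5): δ = 68.03°  ·
  (2,3): δ = 117.96°  ·
  (2,4): δ = 76.91°  ·
  (2,5): δ = 10.27°  ✓
  (3,4): δ = 138.95°  ·
  (3,5): δ = 72.32°  ·
  (4,5): δ = 113.36°  ·
antipodal pairs: 3

count = 3; pairs: (0,3), (1,4), (2,5)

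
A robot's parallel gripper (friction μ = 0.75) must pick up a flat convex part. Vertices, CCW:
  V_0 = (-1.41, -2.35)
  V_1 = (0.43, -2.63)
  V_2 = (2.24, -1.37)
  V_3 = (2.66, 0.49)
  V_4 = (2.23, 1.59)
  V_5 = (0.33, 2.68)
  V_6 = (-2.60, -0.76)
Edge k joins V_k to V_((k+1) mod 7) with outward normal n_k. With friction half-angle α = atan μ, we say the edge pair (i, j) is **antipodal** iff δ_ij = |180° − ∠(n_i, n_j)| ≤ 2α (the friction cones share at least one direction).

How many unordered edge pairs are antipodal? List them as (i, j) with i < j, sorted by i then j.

α = atan 0.75 = 36.87°;  2α = 73.74°
n_0 = (-0.1504, -0.9886)
n_1 = (+0.5713, -0.8207)
n_2 = (+0.9754, -0.2203)
n_3 = (+0.9314, +0.3641)
n_4 = (+0.4976, +0.8674)
n_5 = (-0.7613, +0.6484)
n_6 = (-0.8006, -0.5992)
  (0,1): δ = 136.50°  ·
  (0,2): δ = 94.07°  ·
  (0,3): δ = 60.00°  ✓
  (0,4): δ = 21.19°  ✓
  (0,5): δ = 58.23°  ✓
  (0,6): δ = 135.46°  ·
  (1,2): δ = 137.57°  ·
  (1,3): δ = 103.49°  ·
  (1,4): δ = 64.69°  ✓
  (1,5): δ = 14.73°  ✓
  (1,6): δ = 91.97°  ·
  (2,3): δ = 145.92°  ·
  (2,4): δ = 107.12°  ·
  (2,5): δ = 27.70°  ✓
  (2,6): δ = 49.54°  ✓
  (3,4): δ = 141.19°  ·
  (3,5): δ = 61.77°  ✓
  (3,6): δ = 15.46°  ✓
  (4,5): δ = 100.58°  ·
  (4,6): δ = 23.35°  ✓
  (5,6): δ = 102.77°  ·
antipodal pairs: 10

count = 10; pairs: (0,3), (0,4), (0,5), (1,4), (1,5), (2,5), (2,6), (3,5), (3,6), (4,6)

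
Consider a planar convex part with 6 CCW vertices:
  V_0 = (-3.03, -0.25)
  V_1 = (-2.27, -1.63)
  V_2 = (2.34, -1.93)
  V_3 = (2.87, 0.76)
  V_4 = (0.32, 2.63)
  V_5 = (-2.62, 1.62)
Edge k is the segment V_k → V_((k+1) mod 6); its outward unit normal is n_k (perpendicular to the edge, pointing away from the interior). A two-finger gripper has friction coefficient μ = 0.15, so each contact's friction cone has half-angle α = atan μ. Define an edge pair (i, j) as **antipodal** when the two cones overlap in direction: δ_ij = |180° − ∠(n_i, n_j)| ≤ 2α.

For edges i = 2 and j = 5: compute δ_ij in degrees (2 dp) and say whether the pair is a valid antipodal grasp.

δ = 1.22°, valid

α = atan 0.15 = 8.53°;  2α = 17.06°
edge 2: e_2 = (+0.53, +2.69);  n_2 = (+0.9811, -0.1933)
edge 5: e_5 = (-0.41, -1.87);  n_5 = (-0.9768, +0.2142)
∠(n_2, n_5) = 178.78°
δ = |180° − 178.78°| = 1.22°
1.22° ≤ 2α = 17.06°  →  valid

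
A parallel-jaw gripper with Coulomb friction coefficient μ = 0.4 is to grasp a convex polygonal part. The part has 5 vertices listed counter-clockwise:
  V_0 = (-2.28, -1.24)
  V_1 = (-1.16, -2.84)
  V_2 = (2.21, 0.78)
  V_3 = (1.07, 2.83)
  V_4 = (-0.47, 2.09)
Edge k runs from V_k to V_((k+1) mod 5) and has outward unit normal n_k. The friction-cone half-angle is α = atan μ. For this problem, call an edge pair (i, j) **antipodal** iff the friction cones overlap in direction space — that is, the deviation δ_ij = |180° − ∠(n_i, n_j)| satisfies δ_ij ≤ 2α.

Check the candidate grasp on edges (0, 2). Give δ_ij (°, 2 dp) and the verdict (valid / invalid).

δ = 5.91°, valid

α = atan 0.4 = 21.80°;  2α = 43.60°
edge 0: e_0 = (+1.12, -1.60);  n_0 = (-0.8192, -0.5735)
edge 2: e_2 = (-1.14, +2.05);  n_2 = (+0.8740, +0.4860)
∠(n_0, n_2) = 174.09°
δ = |180° − 174.09°| = 5.91°
5.91° ≤ 2α = 43.60°  →  valid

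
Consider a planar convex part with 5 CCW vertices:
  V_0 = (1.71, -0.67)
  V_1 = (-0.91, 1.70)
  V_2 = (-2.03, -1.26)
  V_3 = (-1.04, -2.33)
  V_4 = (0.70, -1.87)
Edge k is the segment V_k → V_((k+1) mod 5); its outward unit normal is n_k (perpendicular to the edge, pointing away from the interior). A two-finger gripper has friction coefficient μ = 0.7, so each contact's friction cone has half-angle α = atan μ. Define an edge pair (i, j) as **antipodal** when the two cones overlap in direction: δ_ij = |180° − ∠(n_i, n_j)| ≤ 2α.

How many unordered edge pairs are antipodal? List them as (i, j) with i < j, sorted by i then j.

count = 5; pairs: (0,1), (0,2), (0,3), (1,3), (1,4)

α = atan 0.7 = 34.99°;  2α = 69.98°
n_0 = (+0.6708, +0.7416)
n_1 = (-0.9353, +0.3539)
n_2 = (-0.7340, -0.6791)
n_3 = (+0.2556, -0.9668)
n_4 = (+0.7651, -0.6439)
  (0,1): δ = 68.59°  ✓
  (0,2): δ = 5.09°  ✓
  (0,3): δ = 56.94°  ✓
  (0,4): δ = 92.05°  ·
  (1,2): δ = 116.50°  ·
  (1,3): δ = 54.47°  ✓
  (1,4): δ = 19.36°  ✓
  (2,3): δ = 117.97°  ·
  (2,4): δ = 82.86°  ·
  (3,4): δ = 144.89°  ·
antipodal pairs: 5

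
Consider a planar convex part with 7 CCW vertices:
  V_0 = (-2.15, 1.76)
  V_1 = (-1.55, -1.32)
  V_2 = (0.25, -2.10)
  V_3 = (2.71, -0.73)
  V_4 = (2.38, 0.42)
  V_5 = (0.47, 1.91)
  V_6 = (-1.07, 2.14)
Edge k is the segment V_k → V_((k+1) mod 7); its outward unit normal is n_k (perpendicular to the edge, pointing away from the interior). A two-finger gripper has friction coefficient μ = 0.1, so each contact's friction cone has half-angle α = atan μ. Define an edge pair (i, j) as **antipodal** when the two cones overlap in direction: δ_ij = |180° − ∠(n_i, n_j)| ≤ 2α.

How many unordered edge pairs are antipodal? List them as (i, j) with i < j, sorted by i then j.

count = 2; pairs: (0,3), (2,6)

α = atan 0.1 = 5.71°;  2α = 11.42°
n_0 = (-0.9815, -0.1912)
n_1 = (-0.3976, -0.9176)
n_2 = (+0.4865, -0.8737)
n_3 = (+0.9612, +0.2758)
n_4 = (+0.6151, +0.7885)
n_5 = (+0.1477, +0.9890)
n_6 = (-0.3319, +0.9433)
  (0,1): δ = 124.45°  ·
  (0,2): δ = 71.91°  ·
  (0,3): δ = 4.99°  ✓
  (0,4): δ = 41.02°  ·
  (0,5): δ = 70.48°  ·
  (0,6): δ = 98.36°  ·
  (1,2): δ = 127.46°  ·
  (1,3): δ = 50.56°  ·
  (1,4): δ = 14.53°  ·
  (1,5): δ = 14.93°  ·
  (1,6): δ = 42.81°  ·
  (2,3): δ = 103.10°  ·
  (2,4): δ = 67.07°  ·
  (2,5): δ = 37.61°  ·
  (2,6): δ = 9.73°  ✓
  (3,4): δ = 143.97°  ·
  (3,5): δ = 114.51°  ·
  (3,6): δ = 86.63°  ·
  (4,5): δ = 150.54°  ·
  (4,6): δ = 122.66°  ·
  (5,6): δ = 152.12°  ·
antipodal pairs: 2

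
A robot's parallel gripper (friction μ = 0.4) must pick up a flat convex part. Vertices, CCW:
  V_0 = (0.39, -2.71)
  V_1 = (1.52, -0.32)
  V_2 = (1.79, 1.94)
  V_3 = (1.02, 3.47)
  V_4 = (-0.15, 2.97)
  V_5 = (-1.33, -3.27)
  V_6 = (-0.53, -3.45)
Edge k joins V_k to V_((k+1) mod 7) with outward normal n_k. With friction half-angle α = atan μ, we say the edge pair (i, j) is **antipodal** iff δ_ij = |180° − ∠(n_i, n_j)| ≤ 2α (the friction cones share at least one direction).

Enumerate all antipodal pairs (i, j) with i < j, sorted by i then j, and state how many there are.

α = atan 0.4 = 21.80°;  2α = 43.60°
n_0 = (+0.9040, -0.4274)
n_1 = (+0.9929, -0.1186)
n_2 = (+0.8933, +0.4495)
n_3 = (-0.3930, +0.9196)
n_4 = (-0.9826, +0.1858)
n_5 = (-0.2195, -0.9756)
n_6 = (+0.6268, -0.7792)
  (0,1): δ = 161.51°  ·
  (0,2): δ = 127.98°  ·
  (0,3): δ = 41.56°  ✓
  (0,4): δ = 14.60°  ✓
  (0,5): δ = 102.62°  ·
  (0,6): δ = 154.12°  ·
  (1,2): δ = 146.47°  ·
  (1,3): δ = 60.05°  ·
  (1,4): δ = 3.90°  ✓
  (1,5): δ = 84.13°  ·
  (1,6): δ = 135.62°  ·
  (2,3): δ = 93.58°  ·
  (2,4): δ = 37.42°  ✓
  (2,5): δ = 50.60°  ·
  (2,6): δ = 102.10°  ·
  (3,4): δ = 123.85°  ·
  (3,5): δ = 35.82°  ✓
  (3,6): δ = 15.67°  ✓
  (4,5): δ = 91.97°  ·
  (4,6): δ = 40.48°  ✓
  (5,6): δ = 128.51°  ·
antipodal pairs: 7

count = 7; pairs: (0,3), (0,4), (1,4), (2,4), (3,5), (3,6), (4,6)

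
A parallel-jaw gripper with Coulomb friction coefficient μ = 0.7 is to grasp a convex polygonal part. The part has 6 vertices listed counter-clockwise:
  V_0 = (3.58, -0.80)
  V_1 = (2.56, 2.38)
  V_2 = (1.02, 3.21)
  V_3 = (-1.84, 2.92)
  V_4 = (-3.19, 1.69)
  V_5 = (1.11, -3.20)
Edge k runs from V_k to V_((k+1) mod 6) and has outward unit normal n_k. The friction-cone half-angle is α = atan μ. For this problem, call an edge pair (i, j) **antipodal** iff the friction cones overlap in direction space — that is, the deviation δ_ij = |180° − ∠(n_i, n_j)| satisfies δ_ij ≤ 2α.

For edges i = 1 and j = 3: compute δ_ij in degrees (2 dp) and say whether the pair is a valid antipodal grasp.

δ = 109.34°, invalid

α = atan 0.7 = 34.99°;  2α = 69.98°
edge 1: e_1 = (-1.54, +0.83);  n_1 = (+0.4744, +0.8803)
edge 3: e_3 = (-1.35, -1.23);  n_3 = (-0.6735, +0.7392)
∠(n_1, n_3) = 70.66°
δ = |180° − 70.66°| = 109.34°
109.34° > 2α = 69.98°  →  invalid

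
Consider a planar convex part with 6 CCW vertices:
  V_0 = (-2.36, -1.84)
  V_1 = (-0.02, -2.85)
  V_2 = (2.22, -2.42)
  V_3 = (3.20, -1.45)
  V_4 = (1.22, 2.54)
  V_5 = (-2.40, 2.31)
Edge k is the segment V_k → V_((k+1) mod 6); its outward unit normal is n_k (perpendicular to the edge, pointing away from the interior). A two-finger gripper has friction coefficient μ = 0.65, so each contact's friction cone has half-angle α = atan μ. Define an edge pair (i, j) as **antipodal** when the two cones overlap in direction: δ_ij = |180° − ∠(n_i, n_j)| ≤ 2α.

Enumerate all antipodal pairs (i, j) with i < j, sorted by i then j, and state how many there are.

count = 6; pairs: (0,3), (0,4), (1,4), (2,4), (2,5), (3,5)

α = atan 0.65 = 33.02°;  2α = 66.05°
n_0 = (-0.3963, -0.9181)
n_1 = (+0.1885, -0.9821)
n_2 = (+0.7035, -0.7107)
n_3 = (+0.8958, +0.4445)
n_4 = (-0.0634, +0.9980)
n_5 = (-1.0000, -0.0096)
  (0,1): δ = 145.79°  ·
  (0,2): δ = 111.95°  ·
  (0,3): δ = 40.26°  ✓
  (0,4): δ = 26.98°  ✓
  (0,5): δ = 113.90°  ·
  (1,2): δ = 146.16°  ·
  (1,3): δ = 74.47°  ·
  (1,4): δ = 7.23°  ✓
  (1,5): δ = 79.69°  ·
  (2,3): δ = 108.31°  ·
  (2,4): δ = 41.07°  ✓
  (2,5): δ = 45.85°  ✓
  (3,4): δ = 112.76°  ·
  (3,5): δ = 25.84°  ✓
  (4,5): δ = 93.08°  ·
antipodal pairs: 6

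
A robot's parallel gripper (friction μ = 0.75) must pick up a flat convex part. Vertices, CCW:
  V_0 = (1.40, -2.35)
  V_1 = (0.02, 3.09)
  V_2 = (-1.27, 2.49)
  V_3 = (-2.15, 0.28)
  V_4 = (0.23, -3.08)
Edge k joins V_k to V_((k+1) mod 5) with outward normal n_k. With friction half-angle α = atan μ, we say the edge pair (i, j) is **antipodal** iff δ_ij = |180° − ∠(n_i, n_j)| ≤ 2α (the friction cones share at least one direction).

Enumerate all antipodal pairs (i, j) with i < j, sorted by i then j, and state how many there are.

α = atan 0.75 = 36.87°;  2α = 73.74°
n_0 = (+0.9693, +0.2459)
n_1 = (-0.4217, +0.9067)
n_2 = (-0.9291, +0.3699)
n_3 = (-0.8160, -0.5780)
n_4 = (+0.5293, -0.8484)
  (0,1): δ = 79.29°  ·
  (0,2): δ = 35.95°  ✓
  (0,3): δ = 21.08°  ✓
  (0,4): δ = 107.73°  ·
  (1,2): δ = 136.66°  ·
  (1,3): δ = 79.63°  ·
  (1,4): δ = 7.02°  ✓
  (2,3): δ = 122.98°  ·
  (2,4): δ = 36.33°  ✓
  (3,4): δ = 93.35°  ·
antipodal pairs: 4

count = 4; pairs: (0,2), (0,3), (1,4), (2,4)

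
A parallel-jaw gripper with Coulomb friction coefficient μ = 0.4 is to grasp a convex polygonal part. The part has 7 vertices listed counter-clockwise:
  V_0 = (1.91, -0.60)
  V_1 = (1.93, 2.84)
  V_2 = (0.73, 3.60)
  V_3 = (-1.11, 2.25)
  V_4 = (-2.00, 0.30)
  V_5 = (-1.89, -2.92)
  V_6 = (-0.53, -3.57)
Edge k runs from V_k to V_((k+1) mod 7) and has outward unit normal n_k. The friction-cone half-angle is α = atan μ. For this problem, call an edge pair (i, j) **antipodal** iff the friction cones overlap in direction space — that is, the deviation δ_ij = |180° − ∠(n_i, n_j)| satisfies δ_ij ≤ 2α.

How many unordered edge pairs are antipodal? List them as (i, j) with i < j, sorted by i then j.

α = atan 0.4 = 21.80°;  2α = 43.60°
n_0 = (+1.0000, -0.0058)
n_1 = (+0.5351, +0.8448)
n_2 = (-0.5916, +0.8063)
n_3 = (-0.9097, +0.4152)
n_4 = (-0.9994, -0.0341)
n_5 = (-0.4312, -0.9022)
n_6 = (+0.7727, -0.6348)
  (0,1): δ = 122.01°  ·
  (0,2): δ = 53.40°  ·
  (0,3): δ = 24.20°  ✓
  (0,4): δ = 2.29°  ✓
  (0,5): δ = 64.79°  ·
  (0,6): δ = 140.93°  ·
  (1,2): δ = 111.39°  ·
  (1,3): δ = 82.18°  ·
  (1,4): δ = 55.70°  ·
  (1,5): δ = 6.80°  ✓
  (1,6): δ = 82.94°  ·
  (2,3): δ = 150.80°  ·
  (2,4): δ = 124.31°  ·
  (2,5): δ = 61.81°  ·
  (2,6): δ = 14.33°  ✓
  (3,4): δ = 153.51°  ·
  (3,5): δ = 91.01°  ·
  (3,6): δ = 14.87°  ✓
  (4,5): δ = 117.50°  ·
  (4,6): δ = 41.36°  ✓
  (5,6): δ = 103.86°  ·
antipodal pairs: 6

count = 6; pairs: (0,3), (0,4), (1,5), (2,6), (3,6), (4,6)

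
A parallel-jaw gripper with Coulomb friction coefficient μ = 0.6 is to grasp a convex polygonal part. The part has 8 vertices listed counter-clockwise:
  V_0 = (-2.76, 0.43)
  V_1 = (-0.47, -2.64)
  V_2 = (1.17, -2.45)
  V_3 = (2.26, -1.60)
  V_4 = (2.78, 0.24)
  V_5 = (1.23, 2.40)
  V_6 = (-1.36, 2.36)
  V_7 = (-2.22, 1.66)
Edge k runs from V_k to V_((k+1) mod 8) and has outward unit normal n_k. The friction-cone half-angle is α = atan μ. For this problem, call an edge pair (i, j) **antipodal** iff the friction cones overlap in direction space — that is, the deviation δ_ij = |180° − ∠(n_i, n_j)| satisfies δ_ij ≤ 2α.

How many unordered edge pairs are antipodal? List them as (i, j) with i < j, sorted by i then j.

α = atan 0.6 = 30.96°;  2α = 61.93°
n_0 = (-0.8016, -0.5979)
n_1 = (+0.1151, -0.9934)
n_2 = (+0.6149, -0.7886)
n_3 = (+0.9623, -0.2720)
n_4 = (+0.8125, +0.5830)
n_5 = (-0.0154, +0.9999)
n_6 = (-0.6313, +0.7756)
n_7 = (-0.9156, +0.4020)
  (0,1): δ = 120.11°  ·
  (0,2): δ = 88.77°  ·
  (0,3): δ = 52.50°  ✓
  (0,4): δ = 1.06°  ✓
  (0,5): δ = 54.16°  ✓
  (0,6): δ = 92.42°  ·
  (0,7): δ = 119.58°  ·
  (1,2): δ = 148.66°  ·
  (1,3): δ = 112.39°  ·
  (1,4): δ = 60.95°  ✓
  (1,5): δ = 5.72°  ✓
  (1,6): δ = 32.54°  ✓
  (1,7): δ = 59.69°  ✓
  (2,3): δ = 143.73°  ·
  (2,4): δ = 92.28°  ·
  (2,5): δ = 37.06°  ✓
  (2,6): δ = 1.20°  ✓
  (2,7): δ = 28.35°  ✓
  (3,4): δ = 128.56°  ·
  (3,5): δ = 73.33°  ·
  (3,6): δ = 35.08°  ✓
  (3,7): δ = 7.92°  ✓
  (4,5): δ = 124.78°  ·
  (4,6): δ = 86.52°  ·
  (4,7): δ = 59.37°  ✓
  (5,6): δ = 141.74°  ·
  (5,7): δ = 114.59°  ·
  (6,7): δ = 152.85°  ·
antipodal pairs: 13

count = 13; pairs: (0,3), (0,4), (0,5), (1,4), (1,5), (1,6), (1,7), (2,5), (2,6), (2,7), (3,6), (3,7), (4,7)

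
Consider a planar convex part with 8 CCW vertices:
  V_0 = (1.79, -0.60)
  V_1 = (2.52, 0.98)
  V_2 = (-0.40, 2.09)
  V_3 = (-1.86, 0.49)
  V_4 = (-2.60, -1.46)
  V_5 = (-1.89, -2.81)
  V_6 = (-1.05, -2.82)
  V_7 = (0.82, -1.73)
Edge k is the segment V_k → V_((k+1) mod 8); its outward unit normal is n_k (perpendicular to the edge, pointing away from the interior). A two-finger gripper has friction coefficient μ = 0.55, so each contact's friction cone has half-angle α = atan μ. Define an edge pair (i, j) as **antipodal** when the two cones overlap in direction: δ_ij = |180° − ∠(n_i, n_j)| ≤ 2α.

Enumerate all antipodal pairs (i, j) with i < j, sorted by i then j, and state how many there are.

α = atan 0.55 = 28.81°;  2α = 57.62°
n_0 = (+0.9078, -0.4194)
n_1 = (+0.3553, +0.9347)
n_2 = (-0.7387, +0.6741)
n_3 = (-0.9349, +0.3548)
n_4 = (-0.8851, -0.4655)
n_5 = (-0.0119, -0.9999)
n_6 = (+0.5036, -0.8639)
n_7 = (+0.7588, -0.6513)
  (0,1): δ = 86.02°  ·
  (0,2): δ = 17.58°  ✓
  (0,3): δ = 4.02°  ✓
  (0,4): δ = 52.54°  ✓
  (0,5): δ = 114.12°  ·
  (0,6): δ = 145.04°  ·
  (0,7): δ = 164.16°  ·
  (1,2): δ = 111.57°  ·
  (1,3): δ = 89.97°  ·
  (1,4): δ = 41.45°  ✓
  (1,5): δ = 20.13°  ✓
  (1,6): δ = 51.05°  ✓
  (1,7): δ = 70.17°  ·
  (2,3): δ = 158.40°  ·
  (2,4): δ = 109.88°  ·
  (2,5): δ = 48.30°  ✓
  (2,6): δ = 17.38°  ✓
  (2,7): δ = 1.74°  ✓
  (3,4): δ = 131.48°  ·
  (3,5): δ = 69.90°  ·
  (3,6): δ = 38.98°  ✓
  (3,7): δ = 19.86°  ✓
  (4,5): δ = 118.42°  ·
  (4,6): δ = 87.50°  ·
  (4,7): δ = 68.38°  ·
  (5,6): δ = 149.08°  ·
  (5,7): δ = 129.96°  ·
  (6,7): δ = 160.88°  ·
antipodal pairs: 11

count = 11; pairs: (0,2), (0,3), (0,4), (1,4), (1,5), (1,6), (2,5), (2,6), (2,7), (3,6), (3,7)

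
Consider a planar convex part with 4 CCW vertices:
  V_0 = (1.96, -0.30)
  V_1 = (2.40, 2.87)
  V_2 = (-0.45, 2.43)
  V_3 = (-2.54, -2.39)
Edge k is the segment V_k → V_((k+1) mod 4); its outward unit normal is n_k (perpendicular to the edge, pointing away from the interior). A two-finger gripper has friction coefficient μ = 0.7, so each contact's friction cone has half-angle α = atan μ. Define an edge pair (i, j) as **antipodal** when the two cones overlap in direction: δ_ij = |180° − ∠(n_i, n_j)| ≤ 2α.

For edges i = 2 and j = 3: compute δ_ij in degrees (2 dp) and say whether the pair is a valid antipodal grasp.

α = atan 0.7 = 34.99°;  2α = 69.98°
edge 2: e_2 = (-2.09, -4.82);  n_2 = (-0.9175, +0.3978)
edge 3: e_3 = (+4.50, +2.09);  n_3 = (+0.4212, -0.9070)
∠(n_2, n_3) = 138.35°
δ = |180° − 138.35°| = 41.65°
41.65° ≤ 2α = 69.98°  →  valid

δ = 41.65°, valid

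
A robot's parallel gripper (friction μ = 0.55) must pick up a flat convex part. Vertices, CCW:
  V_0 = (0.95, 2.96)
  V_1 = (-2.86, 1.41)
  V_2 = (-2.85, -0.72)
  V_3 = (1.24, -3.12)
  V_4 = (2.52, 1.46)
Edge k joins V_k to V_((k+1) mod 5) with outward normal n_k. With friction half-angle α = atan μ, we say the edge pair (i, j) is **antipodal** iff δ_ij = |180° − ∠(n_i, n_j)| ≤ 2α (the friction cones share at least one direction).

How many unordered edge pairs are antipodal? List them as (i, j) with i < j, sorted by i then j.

α = atan 0.55 = 28.81°;  2α = 57.62°
n_0 = (-0.3768, +0.9263)
n_1 = (-1.0000, -0.0047)
n_2 = (-0.5061, -0.8625)
n_3 = (+0.9631, -0.2692)
n_4 = (+0.6908, +0.7230)
  (0,1): δ = 111.87°  ·
  (0,2): δ = 52.54°  ✓
  (0,3): δ = 52.25°  ✓
  (0,4): δ = 114.17°  ·
  (1,2): δ = 120.67°  ·
  (1,3): δ = 15.88°  ✓
  (1,4): δ = 46.04°  ✓
  (2,3): δ = 75.21°  ·
  (2,4): δ = 13.29°  ✓
  (3,4): δ = 118.08°  ·
antipodal pairs: 5

count = 5; pairs: (0,2), (0,3), (1,3), (1,4), (2,4)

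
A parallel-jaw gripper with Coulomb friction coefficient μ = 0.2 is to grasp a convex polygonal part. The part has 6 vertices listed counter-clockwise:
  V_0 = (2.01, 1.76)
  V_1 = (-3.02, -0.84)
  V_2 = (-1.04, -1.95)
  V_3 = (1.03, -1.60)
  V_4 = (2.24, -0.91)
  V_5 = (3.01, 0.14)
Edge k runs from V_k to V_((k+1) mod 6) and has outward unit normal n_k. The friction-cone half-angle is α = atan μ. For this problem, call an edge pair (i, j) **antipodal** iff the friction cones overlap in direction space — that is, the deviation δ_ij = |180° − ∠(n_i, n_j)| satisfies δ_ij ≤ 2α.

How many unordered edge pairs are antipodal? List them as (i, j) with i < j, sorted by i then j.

count = 2; pairs: (0,2), (0,3)

α = atan 0.2 = 11.31°;  2α = 22.62°
n_0 = (-0.4592, +0.8883)
n_1 = (-0.4890, -0.8723)
n_2 = (+0.1667, -0.9860)
n_3 = (+0.4954, -0.8687)
n_4 = (+0.8064, -0.5914)
n_5 = (+0.8509, +0.5253)
  (0,1): δ = 56.61°  ·
  (0,2): δ = 17.74°  ✓
  (0,3): δ = 2.36°  ✓
  (0,4): δ = 26.41°  ·
  (0,5): δ = 94.35°  ·
  (1,2): δ = 141.13°  ·
  (1,3): δ = 121.03°  ·
  (1,4): δ = 96.98°  ·
  (1,5): δ = 29.04°  ·
  (2,3): δ = 159.90°  ·
  (2,4): δ = 135.85°  ·
  (2,5): δ = 67.91°  ·
  (3,4): δ = 155.95°  ·
  (3,5): δ = 88.01°  ·
  (4,5): δ = 112.06°  ·
antipodal pairs: 2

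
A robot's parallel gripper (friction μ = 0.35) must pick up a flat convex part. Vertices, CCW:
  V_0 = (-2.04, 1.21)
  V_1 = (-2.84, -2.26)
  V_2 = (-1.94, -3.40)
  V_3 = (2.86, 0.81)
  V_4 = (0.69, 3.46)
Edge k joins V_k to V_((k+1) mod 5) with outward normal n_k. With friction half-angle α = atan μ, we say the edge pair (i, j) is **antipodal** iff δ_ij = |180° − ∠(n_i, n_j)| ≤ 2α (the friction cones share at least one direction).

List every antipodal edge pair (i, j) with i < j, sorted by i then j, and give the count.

α = atan 0.35 = 19.29°;  2α = 38.58°
n_0 = (-0.9744, +0.2247)
n_1 = (-0.7849, -0.6196)
n_2 = (+0.6594, -0.7518)
n_3 = (+0.7737, +0.6336)
n_4 = (-0.6360, +0.7717)
  (0,1): δ = 128.73°  ·
  (0,2): δ = 35.76°  ✓
  (0,3): δ = 52.30°  ·
  (0,4): δ = 142.48°  ·
  (1,2): δ = 87.04°  ·
  (1,3): δ = 1.02°  ✓
  (1,4): δ = 91.20°  ·
  (2,3): δ = 91.94°  ·
  (2,4): δ = 1.76°  ✓
  (3,4): δ = 89.82°  ·
antipodal pairs: 3

count = 3; pairs: (0,2), (1,3), (2,4)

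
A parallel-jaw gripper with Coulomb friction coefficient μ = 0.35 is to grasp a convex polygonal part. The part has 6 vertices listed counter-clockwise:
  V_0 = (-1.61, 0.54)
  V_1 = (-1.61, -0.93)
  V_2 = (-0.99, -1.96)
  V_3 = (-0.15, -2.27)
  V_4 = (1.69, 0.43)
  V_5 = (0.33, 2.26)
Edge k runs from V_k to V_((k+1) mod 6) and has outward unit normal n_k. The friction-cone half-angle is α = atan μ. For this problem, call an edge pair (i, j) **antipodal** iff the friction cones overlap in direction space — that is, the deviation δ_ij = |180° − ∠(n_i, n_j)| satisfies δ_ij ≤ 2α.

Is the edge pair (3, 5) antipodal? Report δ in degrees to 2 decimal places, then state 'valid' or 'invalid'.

δ = 14.17°, valid

α = atan 0.35 = 19.29°;  2α = 38.58°
edge 3: e_3 = (+1.84, +2.70);  n_3 = (+0.8264, -0.5631)
edge 5: e_5 = (-1.94, -1.72);  n_5 = (-0.6634, +0.7483)
∠(n_3, n_5) = 165.83°
δ = |180° − 165.83°| = 14.17°
14.17° ≤ 2α = 38.58°  →  valid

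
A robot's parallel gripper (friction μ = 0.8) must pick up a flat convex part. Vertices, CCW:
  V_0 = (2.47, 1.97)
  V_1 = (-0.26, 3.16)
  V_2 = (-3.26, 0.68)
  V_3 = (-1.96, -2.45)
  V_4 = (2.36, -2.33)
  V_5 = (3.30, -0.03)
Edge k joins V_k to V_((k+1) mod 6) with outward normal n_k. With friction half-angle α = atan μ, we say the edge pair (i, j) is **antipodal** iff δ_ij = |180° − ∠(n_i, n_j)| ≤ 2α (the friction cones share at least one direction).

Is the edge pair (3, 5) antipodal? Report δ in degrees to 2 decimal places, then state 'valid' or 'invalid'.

δ = 69.05°, valid

α = atan 0.8 = 38.66°;  2α = 77.32°
edge 3: e_3 = (+4.32, +0.12);  n_3 = (+0.0278, -0.9996)
edge 5: e_5 = (-0.83, +2.00);  n_5 = (+0.9236, +0.3833)
∠(n_3, n_5) = 110.95°
δ = |180° − 110.95°| = 69.05°
69.05° ≤ 2α = 77.32°  →  valid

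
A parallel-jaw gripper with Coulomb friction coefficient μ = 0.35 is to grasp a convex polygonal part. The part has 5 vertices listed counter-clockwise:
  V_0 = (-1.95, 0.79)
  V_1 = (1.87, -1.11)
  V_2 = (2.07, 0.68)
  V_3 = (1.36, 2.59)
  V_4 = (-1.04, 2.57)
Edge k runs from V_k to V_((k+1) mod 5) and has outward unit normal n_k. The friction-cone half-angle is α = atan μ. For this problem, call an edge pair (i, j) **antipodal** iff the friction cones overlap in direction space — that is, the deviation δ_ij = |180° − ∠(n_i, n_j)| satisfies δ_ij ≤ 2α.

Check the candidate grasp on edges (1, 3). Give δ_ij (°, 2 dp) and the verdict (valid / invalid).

δ = 83.15°, invalid

α = atan 0.35 = 19.29°;  2α = 38.58°
edge 1: e_1 = (+0.20, +1.79);  n_1 = (+0.9938, -0.1110)
edge 3: e_3 = (-2.40, -0.02);  n_3 = (-0.0083, +1.0000)
∠(n_1, n_3) = 96.85°
δ = |180° − 96.85°| = 83.15°
83.15° > 2α = 38.58°  →  invalid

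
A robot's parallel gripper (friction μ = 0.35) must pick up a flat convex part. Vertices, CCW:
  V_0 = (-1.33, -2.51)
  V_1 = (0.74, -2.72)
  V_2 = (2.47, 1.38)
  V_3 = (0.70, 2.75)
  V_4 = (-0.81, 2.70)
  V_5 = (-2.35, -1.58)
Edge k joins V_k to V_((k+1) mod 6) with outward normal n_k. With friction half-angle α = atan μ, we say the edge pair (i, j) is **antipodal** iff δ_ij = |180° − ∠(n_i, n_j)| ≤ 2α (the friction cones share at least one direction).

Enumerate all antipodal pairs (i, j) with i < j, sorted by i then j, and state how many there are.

count = 4; pairs: (0,2), (0,3), (1,4), (2,5)

α = atan 0.35 = 19.29°;  2α = 38.58°
n_0 = (-0.1009, -0.9949)
n_1 = (+0.9213, -0.3888)
n_2 = (+0.6121, +0.7908)
n_3 = (-0.0331, +0.9995)
n_4 = (-0.9409, +0.3386)
n_5 = (-0.6738, -0.7390)
  (0,1): δ = 107.08°  ·
  (0,2): δ = 31.95°  ✓
  (0,3): δ = 7.69°  ✓
  (0,4): δ = 76.00°  ·
  (0,5): δ = 143.44°  ·
  (1,2): δ = 104.86°  ·
  (1,3): δ = 65.23°  ·
  (1,4): δ = 3.09°  ✓
  (1,5): δ = 70.52°  ·
  (2,3): δ = 140.36°  ·
  (2,4): δ = 72.05°  ·
  (2,5): δ = 4.62°  ✓
  (3,4): δ = 111.69°  ·
  (3,5): δ = 44.25°  ·
  (4,5): δ = 112.57°  ·
antipodal pairs: 4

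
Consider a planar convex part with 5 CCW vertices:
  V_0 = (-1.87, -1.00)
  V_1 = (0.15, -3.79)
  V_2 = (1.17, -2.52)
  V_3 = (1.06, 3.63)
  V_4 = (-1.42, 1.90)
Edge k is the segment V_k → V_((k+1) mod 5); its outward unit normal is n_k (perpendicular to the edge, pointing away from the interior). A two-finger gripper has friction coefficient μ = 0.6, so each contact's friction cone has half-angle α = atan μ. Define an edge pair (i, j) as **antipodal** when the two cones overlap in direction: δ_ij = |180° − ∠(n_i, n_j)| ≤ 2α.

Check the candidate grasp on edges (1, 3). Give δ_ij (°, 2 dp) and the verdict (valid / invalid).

α = atan 0.6 = 30.96°;  2α = 61.93°
edge 1: e_1 = (+1.02, +1.27);  n_1 = (+0.7797, -0.6262)
edge 3: e_3 = (-2.48, -1.73);  n_3 = (-0.5721, +0.8202)
∠(n_1, n_3) = 163.67°
δ = |180° − 163.67°| = 16.33°
16.33° ≤ 2α = 61.93°  →  valid

δ = 16.33°, valid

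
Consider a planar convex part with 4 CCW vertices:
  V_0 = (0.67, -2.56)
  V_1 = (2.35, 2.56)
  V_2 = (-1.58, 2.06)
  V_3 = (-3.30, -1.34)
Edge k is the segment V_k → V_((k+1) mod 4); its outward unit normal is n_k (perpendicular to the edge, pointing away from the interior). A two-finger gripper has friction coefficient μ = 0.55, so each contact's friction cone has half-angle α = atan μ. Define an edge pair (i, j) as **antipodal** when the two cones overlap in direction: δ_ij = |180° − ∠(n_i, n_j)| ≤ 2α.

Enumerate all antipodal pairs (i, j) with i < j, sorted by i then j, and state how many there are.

α = atan 0.55 = 28.81°;  2α = 57.62°
n_0 = (+0.9502, -0.3118)
n_1 = (-0.1262, +0.9920)
n_2 = (-0.8923, +0.4514)
n_3 = (-0.2937, -0.9559)
  (0,1): δ = 64.58°  ·
  (0,2): δ = 8.67°  ✓
  (0,3): δ = 91.08°  ·
  (1,2): δ = 124.08°  ·
  (1,3): δ = 24.33°  ✓
  (2,3): δ = 80.25°  ·
antipodal pairs: 2

count = 2; pairs: (0,2), (1,3)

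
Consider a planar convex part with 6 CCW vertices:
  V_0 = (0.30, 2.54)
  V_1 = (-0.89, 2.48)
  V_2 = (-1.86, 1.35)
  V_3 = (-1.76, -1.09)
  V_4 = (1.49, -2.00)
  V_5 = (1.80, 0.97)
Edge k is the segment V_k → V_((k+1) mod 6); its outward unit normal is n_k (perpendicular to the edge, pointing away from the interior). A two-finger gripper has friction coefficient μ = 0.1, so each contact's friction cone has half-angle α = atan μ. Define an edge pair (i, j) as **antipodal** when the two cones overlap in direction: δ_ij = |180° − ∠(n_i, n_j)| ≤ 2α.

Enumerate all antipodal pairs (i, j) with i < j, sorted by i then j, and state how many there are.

count = 1; pairs: (2,4)

α = atan 0.1 = 5.71°;  2α = 11.42°
n_0 = (-0.0504, +0.9987)
n_1 = (-0.7588, +0.6513)
n_2 = (-0.9992, -0.0409)
n_3 = (-0.2696, -0.9630)
n_4 = (+0.9946, -0.1038)
n_5 = (+0.7230, +0.6908)
  (0,1): δ = 133.53°  ·
  (0,2): δ = 90.54°  ·
  (0,3): δ = 18.53°  ·
  (0,4): δ = 81.15°  ·
  (0,5): δ = 130.81°  ·
  (1,2): δ = 137.01°  ·
  (1,3): δ = 65.00°  ·
  (1,4): δ = 34.68°  ·
  (1,5): δ = 84.34°  ·
  (2,3): δ = 107.99°  ·
  (2,4): δ = 8.31°  ✓
  (2,5): δ = 41.35°  ·
  (3,4): δ = 80.32°  ·
  (3,5): δ = 30.66°  ·
  (4,5): δ = 130.35°  ·
antipodal pairs: 1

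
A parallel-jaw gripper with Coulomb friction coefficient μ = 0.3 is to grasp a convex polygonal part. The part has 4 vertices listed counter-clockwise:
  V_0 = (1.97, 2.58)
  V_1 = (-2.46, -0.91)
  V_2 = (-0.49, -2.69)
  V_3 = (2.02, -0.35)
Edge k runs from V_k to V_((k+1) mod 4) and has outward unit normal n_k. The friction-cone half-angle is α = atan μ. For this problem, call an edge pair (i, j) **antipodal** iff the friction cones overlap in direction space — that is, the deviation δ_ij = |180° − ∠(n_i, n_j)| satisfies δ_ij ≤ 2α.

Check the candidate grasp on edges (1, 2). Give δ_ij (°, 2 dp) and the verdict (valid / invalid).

α = atan 0.3 = 16.70°;  2α = 33.40°
edge 1: e_1 = (+1.97, -1.78);  n_1 = (-0.6704, -0.7420)
edge 2: e_2 = (+2.51, +2.34);  n_2 = (+0.6819, -0.7314)
∠(n_1, n_2) = 85.09°
δ = |180° − 85.09°| = 94.91°
94.91° > 2α = 33.40°  →  invalid

δ = 94.91°, invalid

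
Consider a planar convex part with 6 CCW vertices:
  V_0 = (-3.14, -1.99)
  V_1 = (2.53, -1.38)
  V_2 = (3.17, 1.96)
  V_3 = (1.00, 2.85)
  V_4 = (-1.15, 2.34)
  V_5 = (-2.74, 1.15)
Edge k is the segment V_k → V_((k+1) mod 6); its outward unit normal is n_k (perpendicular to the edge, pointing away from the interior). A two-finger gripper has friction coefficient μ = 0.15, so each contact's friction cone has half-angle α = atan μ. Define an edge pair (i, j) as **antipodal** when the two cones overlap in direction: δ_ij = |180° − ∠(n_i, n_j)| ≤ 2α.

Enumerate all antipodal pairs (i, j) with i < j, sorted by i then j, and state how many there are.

α = atan 0.15 = 8.53°;  2α = 17.06°
n_0 = (+0.1070, -0.9943)
n_1 = (+0.9821, -0.1882)
n_2 = (+0.3795, +0.9252)
n_3 = (-0.2308, +0.9730)
n_4 = (-0.5992, +0.8006)
n_5 = (-0.9920, +0.1264)
  (0,1): δ = 106.99°  ·
  (0,2): δ = 28.44°  ·
  (0,3): δ = 7.20°  ✓
  (0,4): δ = 30.67°  ·
  (0,5): δ = 76.60°  ·
  (1,2): δ = 101.45°  ·
  (1,3): δ = 65.81°  ·
  (1,4): δ = 42.34°  ·
  (1,5): δ = 3.59°  ✓
  (2,3): δ = 144.36°  ·
  (2,4): δ = 120.89°  ·
  (2,5): δ = 74.96°  ·
  (3,4): δ = 156.53°  ·
  (3,5): δ = 110.60°  ·
  (4,5): δ = 134.07°  ·
antipodal pairs: 2

count = 2; pairs: (0,3), (1,5)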